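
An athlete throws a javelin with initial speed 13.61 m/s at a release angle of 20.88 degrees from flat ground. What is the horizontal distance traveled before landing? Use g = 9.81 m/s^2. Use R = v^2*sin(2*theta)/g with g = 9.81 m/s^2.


R = v^2 * sin(2*theta) / g
Convert angle to radians: theta = 20.88 deg = 0.3644 rad
sin(2*theta) = sin(0.7288) = 0.666
R = 13.61^2 * 0.666 / 9.81
R = 185.2321 * 0.666 / 9.81 = 12.5756 m

12.5756 m


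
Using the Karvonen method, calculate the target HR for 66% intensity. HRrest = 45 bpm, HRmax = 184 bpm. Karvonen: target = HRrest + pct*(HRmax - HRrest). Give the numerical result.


Target = HRrest + pct*(HRmax - HRrest)
Heart rate reserve = HRmax - HRrest = 184 - 45 = 139 bpm
Fraction = 66% = 0.66
Target = 45 + 0.66 * 139
Target = 45 + 91.74 = 136.74 bpm

136.74 bpm


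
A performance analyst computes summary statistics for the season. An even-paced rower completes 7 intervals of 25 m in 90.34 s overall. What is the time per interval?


Split time = total_time / n_laps = 90.34 / 7
Split time = 12.9057 s per lap

12.9057 s


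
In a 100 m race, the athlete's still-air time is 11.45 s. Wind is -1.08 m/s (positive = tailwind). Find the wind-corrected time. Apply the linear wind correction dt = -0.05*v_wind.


dt = -0.05 * v_wind = -0.05 * -1.08 = 0.054 s
t_corrected = t_still + dt = 11.45 + (0.054)
t_corrected = 11.504 s

11.504 s


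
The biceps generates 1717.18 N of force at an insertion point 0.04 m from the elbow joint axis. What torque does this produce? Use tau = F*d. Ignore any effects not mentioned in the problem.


tau = F * d
tau = 1717.18 * 0.04
tau = 68.6872 N*m

68.6872 N*m


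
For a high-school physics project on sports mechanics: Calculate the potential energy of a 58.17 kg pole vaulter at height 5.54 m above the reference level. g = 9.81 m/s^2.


PE = m * g * h
PE = 58.17 * 9.81 * 5.54
PE = 570.6477 * 5.54 = 3161.3883 J

3161.3883 J


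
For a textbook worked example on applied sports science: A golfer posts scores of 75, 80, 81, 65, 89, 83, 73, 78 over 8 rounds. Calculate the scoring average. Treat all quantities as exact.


Average = sum / n
Sum = 624
Average = 624 / 8 = 78

78


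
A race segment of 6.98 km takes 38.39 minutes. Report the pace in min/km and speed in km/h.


Pace = time / distance = 38.39 min / 6.98 km = 5.5 min/km
Speed = distance / time_in_hours = 6.98 / 0.6398 hr
Speed = 10.9091 km/h

5.5 min/km, 10.9091 km/h


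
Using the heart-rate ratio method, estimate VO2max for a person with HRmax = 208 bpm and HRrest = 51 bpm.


VO2max = 15.3 * HRmax / HRrest
VO2max = 15.3 * 208 / 51
VO2max = 3182.4 / 51 = 62.4 mL/kg/min

62.4 mL/kg/min


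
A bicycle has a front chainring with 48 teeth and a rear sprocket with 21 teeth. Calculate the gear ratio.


GR = front_teeth / rear_teeth
GR = 48 / 21
GR = 2.2857

2.2857


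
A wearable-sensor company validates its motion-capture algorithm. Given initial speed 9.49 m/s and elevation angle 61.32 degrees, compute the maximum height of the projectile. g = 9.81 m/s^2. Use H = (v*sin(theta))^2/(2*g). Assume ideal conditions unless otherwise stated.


H = (v*sin(theta))^2 / (2*g)
vy = v*sin(theta) = 9.49 * sin(61.32 deg) = 8.3257 m/s
H = vy^2 / (2*g) = 69.3174 / (2*9.81)
H = 69.3174 / 19.62 = 3.533 m

3.533 m


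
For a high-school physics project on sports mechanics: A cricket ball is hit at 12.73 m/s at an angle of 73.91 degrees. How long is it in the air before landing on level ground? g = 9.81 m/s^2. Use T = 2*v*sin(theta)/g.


T = 2*v*sin(theta)/g
sin(theta) = sin(73.91 deg) = 0.9608
T = 2*12.73*0.9608 / 9.81
T = 24.4627 / 9.81 = 2.4936 s

2.4936 s


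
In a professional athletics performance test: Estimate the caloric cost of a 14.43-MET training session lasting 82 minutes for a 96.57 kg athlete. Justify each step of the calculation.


kcal = MET * mass * time_hr
Convert time: 82 min = 1.3667 hr
kcal = 14.43 * 96.57 * 1.3667
kcal = 1904.457 kcal

1904.457 kcal


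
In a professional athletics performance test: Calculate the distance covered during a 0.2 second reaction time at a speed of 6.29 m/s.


d = v * t
d = 6.29 * 0.2
d = 1.258 m

1.258 m


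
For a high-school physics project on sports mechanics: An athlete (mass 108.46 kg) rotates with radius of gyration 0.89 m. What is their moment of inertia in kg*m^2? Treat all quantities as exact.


I = m * k^2
I = 108.46 * 0.89^2
I = 108.46 * 0.7921 = 85.9112 kg*m^2

85.9112 kg*m^2


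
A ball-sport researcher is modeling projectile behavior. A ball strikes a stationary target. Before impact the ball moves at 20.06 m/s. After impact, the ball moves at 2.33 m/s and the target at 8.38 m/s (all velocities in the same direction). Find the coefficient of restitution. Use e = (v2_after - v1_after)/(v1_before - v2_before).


e = (v2_after - v1_after) / (v1_before - v2_before)
Numerator = 8.38 - 2.33 = 6.05
Denominator = 20.06 - 0 = 20.06
e = 6.05 / 20.06 = 0.3016

0.3016


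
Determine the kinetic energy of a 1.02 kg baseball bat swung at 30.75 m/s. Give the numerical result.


KE = 0.5 * m * v^2
KE = 0.5 * 1.02 * 30.75^2
KE = 0.5 * 1.02 * 945.5625 = 482.2369 J

482.2369 J


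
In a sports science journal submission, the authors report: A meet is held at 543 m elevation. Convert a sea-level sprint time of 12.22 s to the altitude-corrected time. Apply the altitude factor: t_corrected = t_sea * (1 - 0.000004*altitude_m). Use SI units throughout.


Correction factor = 1 - 0.000004 * 543 = 0.997828
t_corrected = t_sea * factor = 12.22 * 0.997828
t_corrected = 12.1935 s

12.1935 s


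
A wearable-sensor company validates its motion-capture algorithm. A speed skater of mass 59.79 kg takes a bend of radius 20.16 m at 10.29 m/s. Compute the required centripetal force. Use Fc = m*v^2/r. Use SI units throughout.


Fc = m * v^2 / r
v^2 = 10.29^2 = 105.8841
Fc = 59.79 * 105.8841 / 20.16
Fc = 6330.8103 / 20.16 = 314.0283 N

314.0283 N


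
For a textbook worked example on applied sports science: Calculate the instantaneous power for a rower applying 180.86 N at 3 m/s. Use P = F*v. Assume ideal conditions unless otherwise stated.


P = F * v
P = 180.86 * 3
P = 542.58 W

542.58 W


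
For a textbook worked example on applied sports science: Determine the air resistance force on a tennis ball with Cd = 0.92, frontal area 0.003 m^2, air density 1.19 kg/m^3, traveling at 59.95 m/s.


Fd = 0.5 * Cd * rho * A * v^2
Fd = 0.5 * 0.92 * 1.19 * 0.003 * 59.95^2
v^2 = 3594.0025
Fd = 0.5 * 0.92 * 1.19 * 0.003 * 3594.0025 = 5.9021 N

5.9021 N


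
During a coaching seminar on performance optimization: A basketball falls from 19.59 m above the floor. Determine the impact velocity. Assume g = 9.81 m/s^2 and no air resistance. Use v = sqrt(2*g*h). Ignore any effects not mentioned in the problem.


v = sqrt(2 * g * h)
v = sqrt(2 * 9.81 * 19.59)
v = sqrt(384.3558) = 19.605 m/s

19.605 m/s


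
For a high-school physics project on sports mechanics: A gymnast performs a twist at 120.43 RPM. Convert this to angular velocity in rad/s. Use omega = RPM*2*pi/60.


omega = RPM * 2 * pi / 60
omega = 120.43 * 2 * 3.14159 / 60
omega = 756.684 / 60 = 12.6114 rad/s

12.6114 rad/s


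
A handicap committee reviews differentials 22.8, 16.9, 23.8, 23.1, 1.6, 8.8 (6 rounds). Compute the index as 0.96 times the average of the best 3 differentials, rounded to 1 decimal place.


All differentials: 22.8, 16.9, 23.8, 23.1, 1.6, 8.8
Sorted: 1.6, 8.8, 16.9, 22.8, 23.1, 23.8
Best 3: 1.6, 8.8, 16.9
Average of best = 27.3 / 3 = 9.1
Raw index = 9.1 * 0.96 = 8.736
Handicap index = round(8.736, 1) = 8.7

8.7


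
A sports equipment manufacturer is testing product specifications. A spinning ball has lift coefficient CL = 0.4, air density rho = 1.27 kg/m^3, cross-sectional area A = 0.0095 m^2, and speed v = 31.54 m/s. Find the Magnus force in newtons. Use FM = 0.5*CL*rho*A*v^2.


FM = 0.5 * CL * rho * A * v^2
FM = 0.5 * 0.4 * 1.27 * 0.0095 * 31.54^2
v^2 = 994.7716
FM = 0.5 * 0.4 * 1.27 * 0.0095 * 994.7716 = 2.4004 N

2.4004 N


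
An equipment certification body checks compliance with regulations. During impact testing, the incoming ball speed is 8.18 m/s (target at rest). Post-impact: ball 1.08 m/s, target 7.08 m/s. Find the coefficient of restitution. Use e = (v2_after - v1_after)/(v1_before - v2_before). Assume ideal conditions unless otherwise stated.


e = (v2_after - v1_after) / (v1_before - v2_before)
Numerator = 7.08 - 1.08 = 6
Denominator = 8.18 - 0 = 8.18
e = 6 / 8.18 = 0.7335

0.7335


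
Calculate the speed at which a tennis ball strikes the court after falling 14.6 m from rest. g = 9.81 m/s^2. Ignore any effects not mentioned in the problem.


v = sqrt(2 * g * h)
v = sqrt(2 * 9.81 * 14.6)
v = sqrt(286.452) = 16.9249 m/s

16.9249 m/s


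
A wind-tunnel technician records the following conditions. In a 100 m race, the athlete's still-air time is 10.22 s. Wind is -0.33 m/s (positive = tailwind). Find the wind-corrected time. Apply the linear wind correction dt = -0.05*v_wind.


dt = -0.05 * v_wind = -0.05 * -0.33 = 0.0165 s
t_corrected = t_still + dt = 10.22 + (0.0165)
t_corrected = 10.2365 s

10.2365 s


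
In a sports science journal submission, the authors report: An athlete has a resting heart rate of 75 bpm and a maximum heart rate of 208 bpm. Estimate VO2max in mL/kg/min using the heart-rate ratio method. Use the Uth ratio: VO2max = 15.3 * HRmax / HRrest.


VO2max = 15.3 * HRmax / HRrest
VO2max = 15.3 * 208 / 75
VO2max = 3182.4 / 75 = 42.432 mL/kg/min

42.432 mL/kg/min


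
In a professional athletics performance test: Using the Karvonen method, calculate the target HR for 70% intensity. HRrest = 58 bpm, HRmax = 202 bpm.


Target = HRrest + pct*(HRmax - HRrest)
Heart rate reserve = HRmax - HRrest = 202 - 58 = 144 bpm
Fraction = 70% = 0.7
Target = 58 + 0.7 * 144
Target = 58 + 100.8 = 158.8 bpm

158.8 bpm


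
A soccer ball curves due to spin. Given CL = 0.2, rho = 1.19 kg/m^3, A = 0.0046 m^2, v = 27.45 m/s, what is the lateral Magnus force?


FM = 0.5 * CL * rho * A * v^2
FM = 0.5 * 0.2 * 1.19 * 0.0046 * 27.45^2
v^2 = 753.5025
FM = 0.5 * 0.2 * 1.19 * 0.0046 * 753.5025 = 0.4125 N

0.4125 N


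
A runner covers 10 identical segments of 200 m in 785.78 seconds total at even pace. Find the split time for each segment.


Split time = total_time / n_laps = 785.78 / 10
Split time = 78.578 s per lap

78.578 s


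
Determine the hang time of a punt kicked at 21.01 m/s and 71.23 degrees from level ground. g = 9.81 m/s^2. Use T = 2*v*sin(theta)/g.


T = 2*v*sin(theta)/g
sin(theta) = sin(71.23 deg) = 0.9468
T = 2*21.01*0.9468 / 9.81
T = 39.7853 / 9.81 = 4.0556 s

4.0556 s


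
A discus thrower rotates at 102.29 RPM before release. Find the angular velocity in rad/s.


omega = RPM * 2 * pi / 60
omega = 102.29 * 2 * 3.14159 / 60
omega = 642.707 / 60 = 10.7118 rad/s

10.7118 rad/s


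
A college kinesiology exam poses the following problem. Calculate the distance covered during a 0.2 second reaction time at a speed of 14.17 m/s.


d = v * t
d = 14.17 * 0.2
d = 2.834 m

2.834 m


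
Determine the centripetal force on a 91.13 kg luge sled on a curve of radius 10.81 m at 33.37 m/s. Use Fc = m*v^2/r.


Fc = m * v^2 / r
v^2 = 33.37^2 = 1113.5569
Fc = 91.13 * 1113.5569 / 10.81
Fc = 101478.4403 / 10.81 = 9387.4598 N

9387.4598 N


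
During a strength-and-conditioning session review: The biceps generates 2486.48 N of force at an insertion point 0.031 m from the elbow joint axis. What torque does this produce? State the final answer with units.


tau = F * d
tau = 2486.48 * 0.031
tau = 77.0809 N*m

77.0809 N*m


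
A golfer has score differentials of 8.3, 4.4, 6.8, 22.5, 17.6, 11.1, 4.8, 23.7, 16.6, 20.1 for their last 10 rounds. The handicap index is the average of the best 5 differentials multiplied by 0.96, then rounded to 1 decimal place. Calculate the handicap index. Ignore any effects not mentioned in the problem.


All differentials: 8.3, 4.4, 6.8, 22.5, 17.6, 11.1, 4.8, 23.7, 16.6, 20.1
Sorted: 4.4, 4.8, 6.8, 8.3, 11.1, 16.6, 17.6, 20.1, 22.5, 23.7
Best 5: 4.4, 4.8, 6.8, 8.3, 11.1
Average of best = 35.4 / 5 = 7.08
Raw index = 7.08 * 0.96 = 6.7968
Handicap index = round(6.7968, 1) = 6.8

6.8


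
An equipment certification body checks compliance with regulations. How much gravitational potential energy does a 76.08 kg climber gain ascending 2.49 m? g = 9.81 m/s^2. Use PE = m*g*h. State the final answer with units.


PE = m * g * h
PE = 76.08 * 9.81 * 2.49
PE = 746.3448 * 2.49 = 1858.3986 J

1858.3986 J


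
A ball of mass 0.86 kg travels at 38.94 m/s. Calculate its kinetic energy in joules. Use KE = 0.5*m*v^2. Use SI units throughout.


KE = 0.5 * m * v^2
KE = 0.5 * 0.86 * 38.94^2
KE = 0.5 * 0.86 * 1516.3236 = 652.0191 J

652.0191 J


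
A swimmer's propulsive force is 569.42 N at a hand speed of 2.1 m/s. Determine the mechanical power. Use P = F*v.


P = F * v
P = 569.42 * 2.1
P = 1195.782 W

1195.782 W


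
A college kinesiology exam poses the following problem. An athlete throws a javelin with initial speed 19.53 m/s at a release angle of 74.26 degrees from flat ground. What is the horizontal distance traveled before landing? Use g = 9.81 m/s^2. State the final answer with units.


R = v^2 * sin(2*theta) / g
Convert angle to radians: theta = 74.26 deg = 1.2961 rad
sin(2*theta) = sin(2.5922) = 0.5222
R = 19.53^2 * 0.5222 / 9.81
R = 381.4209 * 0.5222 / 9.81 = 20.3036 m

20.3036 m


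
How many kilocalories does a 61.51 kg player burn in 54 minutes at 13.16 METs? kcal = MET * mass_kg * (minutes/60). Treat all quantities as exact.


kcal = MET * mass * time_hr
Convert time: 54 min = 0.9 hr
kcal = 13.16 * 61.51 * 0.9
kcal = 728.5244 kcal

728.5244 kcal


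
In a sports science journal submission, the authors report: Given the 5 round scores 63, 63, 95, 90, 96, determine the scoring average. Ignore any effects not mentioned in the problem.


Average = sum / n
Sum = 407
Average = 407 / 5 = 81.4

81.4


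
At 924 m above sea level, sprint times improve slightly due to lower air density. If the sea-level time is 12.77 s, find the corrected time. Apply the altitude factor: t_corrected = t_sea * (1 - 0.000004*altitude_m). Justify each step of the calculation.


Correction factor = 1 - 0.000004 * 924 = 0.996304
t_corrected = t_sea * factor = 12.77 * 0.996304
t_corrected = 12.7228 s

12.7228 s


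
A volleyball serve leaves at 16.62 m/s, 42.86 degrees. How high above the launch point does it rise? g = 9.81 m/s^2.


H = (v*sin(theta))^2 / (2*g)
vy = v*sin(theta) = 16.62 * sin(42.86 deg) = 11.3051 m/s
H = vy^2 / (2*g) = 127.8048 / (2*9.81)
H = 127.8048 / 19.62 = 6.514 m

6.514 m


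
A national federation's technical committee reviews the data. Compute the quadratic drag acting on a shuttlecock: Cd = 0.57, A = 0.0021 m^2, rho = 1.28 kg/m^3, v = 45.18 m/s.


Fd = 0.5 * Cd * rho * A * v^2
Fd = 0.5 * 0.57 * 1.28 * 0.0021 * 45.18^2
v^2 = 2041.2324
Fd = 0.5 * 0.57 * 1.28 * 0.0021 * 2041.2324 = 1.5637 N

1.5637 N


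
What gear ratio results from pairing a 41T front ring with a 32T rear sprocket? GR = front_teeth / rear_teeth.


GR = front_teeth / rear_teeth
GR = 41 / 32
GR = 1.2812

1.2812


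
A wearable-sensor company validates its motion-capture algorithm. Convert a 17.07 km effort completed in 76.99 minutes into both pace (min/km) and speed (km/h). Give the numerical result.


Pace = time / distance = 76.99 min / 17.07 km = 4.5103 min/km
Speed = distance / time_in_hours = 17.07 / 1.2832 hr
Speed = 13.303 km/h

4.5103 min/km, 13.303 km/h


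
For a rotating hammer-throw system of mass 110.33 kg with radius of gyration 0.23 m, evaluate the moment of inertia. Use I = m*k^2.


I = m * k^2
I = 110.33 * 0.23^2
I = 110.33 * 0.0529 = 5.8365 kg*m^2

5.8365 kg*m^2


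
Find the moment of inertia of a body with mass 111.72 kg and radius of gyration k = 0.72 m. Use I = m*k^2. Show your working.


I = m * k^2
I = 111.72 * 0.72^2
I = 111.72 * 0.5184 = 57.9156 kg*m^2

57.9156 kg*m^2


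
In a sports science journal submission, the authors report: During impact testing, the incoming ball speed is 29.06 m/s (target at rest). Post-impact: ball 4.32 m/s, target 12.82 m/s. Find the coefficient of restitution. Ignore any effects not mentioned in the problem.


e = (v2_after - v1_after) / (v1_before - v2_before)
Numerator = 12.82 - 4.32 = 8.5
Denominator = 29.06 - 0 = 29.06
e = 8.5 / 29.06 = 0.2925

0.2925


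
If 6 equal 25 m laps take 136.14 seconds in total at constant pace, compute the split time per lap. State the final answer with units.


Split time = total_time / n_laps = 136.14 / 6
Split time = 22.69 s per lap

22.69 s


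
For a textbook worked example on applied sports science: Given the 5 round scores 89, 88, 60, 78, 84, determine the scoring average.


Average = sum / n
Sum = 399
Average = 399 / 5 = 79.8

79.8


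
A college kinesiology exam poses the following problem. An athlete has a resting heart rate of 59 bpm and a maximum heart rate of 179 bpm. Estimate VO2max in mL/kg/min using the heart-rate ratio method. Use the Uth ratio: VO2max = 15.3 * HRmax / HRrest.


VO2max = 15.3 * HRmax / HRrest
VO2max = 15.3 * 179 / 59
VO2max = 2738.7 / 59 = 46.4186 mL/kg/min

46.4186 mL/kg/min


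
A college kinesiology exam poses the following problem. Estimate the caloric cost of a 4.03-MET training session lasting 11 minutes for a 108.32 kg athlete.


kcal = MET * mass * time_hr
Convert time: 11 min = 0.1833 hr
kcal = 4.03 * 108.32 * 0.1833
kcal = 80.0304 kcal

80.0304 kcal


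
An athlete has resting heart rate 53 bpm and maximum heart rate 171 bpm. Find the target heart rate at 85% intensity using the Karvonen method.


Target = HRrest + pct*(HRmax - HRrest)
Heart rate reserve = HRmax - HRrest = 171 - 53 = 118 bpm
Fraction = 85% = 0.85
Target = 53 + 0.85 * 118
Target = 53 + 100.3 = 153.3 bpm

153.3 bpm


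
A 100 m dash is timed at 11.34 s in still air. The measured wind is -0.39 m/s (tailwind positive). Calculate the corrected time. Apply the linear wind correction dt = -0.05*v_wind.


dt = -0.05 * v_wind = -0.05 * -0.39 = 0.0195 s
t_corrected = t_still + dt = 11.34 + (0.0195)
t_corrected = 11.3595 s

11.3595 s


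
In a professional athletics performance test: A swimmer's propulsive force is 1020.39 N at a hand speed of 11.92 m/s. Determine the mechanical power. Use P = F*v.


P = F * v
P = 1020.39 * 11.92
P = 12163.0488 W

12163.0488 W


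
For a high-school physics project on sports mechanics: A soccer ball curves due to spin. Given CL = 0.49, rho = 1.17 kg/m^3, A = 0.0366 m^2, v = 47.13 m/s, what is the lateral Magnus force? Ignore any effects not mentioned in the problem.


FM = 0.5 * CL * rho * A * v^2
FM = 0.5 * 0.49 * 1.17 * 0.0366 * 47.13^2
v^2 = 2221.2369
FM = 0.5 * 0.49 * 1.17 * 0.0366 * 2221.2369 = 23.3039 N

23.3039 N


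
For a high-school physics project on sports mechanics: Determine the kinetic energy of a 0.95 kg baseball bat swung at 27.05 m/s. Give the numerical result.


KE = 0.5 * m * v^2
KE = 0.5 * 0.95 * 27.05^2
KE = 0.5 * 0.95 * 731.7025 = 347.5587 J

347.5587 J


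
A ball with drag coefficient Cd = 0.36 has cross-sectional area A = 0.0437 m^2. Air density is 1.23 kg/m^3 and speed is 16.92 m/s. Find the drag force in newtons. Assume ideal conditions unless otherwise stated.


Fd = 0.5 * Cd * rho * A * v^2
Fd = 0.5 * 0.36 * 1.23 * 0.0437 * 16.92^2
v^2 = 286.2864
Fd = 0.5 * 0.36 * 1.23 * 0.0437 * 286.2864 = 2.7699 N

2.7699 N


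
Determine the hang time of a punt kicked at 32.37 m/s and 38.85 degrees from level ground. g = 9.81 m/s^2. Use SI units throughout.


T = 2*v*sin(theta)/g
sin(theta) = sin(38.85 deg) = 0.6273
T = 2*32.37*0.6273 / 9.81
T = 40.6103 / 9.81 = 4.1397 s

4.1397 s


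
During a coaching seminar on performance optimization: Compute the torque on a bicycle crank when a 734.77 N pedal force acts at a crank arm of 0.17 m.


tau = F * d
tau = 734.77 * 0.17
tau = 124.9109 N*m

124.9109 N*m


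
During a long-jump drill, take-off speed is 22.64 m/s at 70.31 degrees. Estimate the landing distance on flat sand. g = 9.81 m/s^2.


R = v^2 * sin(2*theta) / g
Convert angle to radians: theta = 70.31 deg = 1.2271 rad
sin(2*theta) = sin(2.4543) = 0.6345
R = 22.64^2 * 0.6345 / 9.81
R = 512.5696 * 0.6345 / 9.81 = 33.1504 m

33.1504 m


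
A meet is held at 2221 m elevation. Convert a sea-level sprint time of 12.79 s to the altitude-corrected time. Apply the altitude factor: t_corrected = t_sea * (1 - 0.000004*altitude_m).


Correction factor = 1 - 0.000004 * 2221 = 0.991116
t_corrected = t_sea * factor = 12.79 * 0.991116
t_corrected = 12.6764 s

12.6764 s


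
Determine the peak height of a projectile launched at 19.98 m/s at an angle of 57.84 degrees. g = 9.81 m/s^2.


H = (v*sin(theta))^2 / (2*g)
vy = v*sin(theta) = 19.98 * sin(57.84 deg) = 16.9144 m/s
H = vy^2 / (2*g) = 286.0959 / (2*9.81)
H = 286.0959 / 19.62 = 14.5818 m

14.5818 m


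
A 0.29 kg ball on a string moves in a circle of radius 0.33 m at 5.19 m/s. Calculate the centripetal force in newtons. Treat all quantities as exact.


Fc = m * v^2 / r
v^2 = 5.19^2 = 26.9361
Fc = 0.29 * 26.9361 / 0.33
Fc = 7.8115 / 0.33 = 23.6711 N

23.6711 N


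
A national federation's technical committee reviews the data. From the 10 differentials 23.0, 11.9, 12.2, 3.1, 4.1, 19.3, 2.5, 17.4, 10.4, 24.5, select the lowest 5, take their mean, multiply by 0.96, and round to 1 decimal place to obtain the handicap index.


All differentials: 23.0, 11.9, 12.2, 3.1, 4.1, 19.3, 2.5, 17.4, 10.4, 24.5
Sorted: 2.5, 3.1, 4.1, 10.4, 11.9, 12.2, 17.4, 19.3, 23.0, 24.5
Best 5: 2.5, 3.1, 4.1, 10.4, 11.9
Average of best = 32 / 5 = 6.4
Raw index = 6.4 * 0.96 = 6.144
Handicap index = round(6.144, 1) = 6.1

6.1


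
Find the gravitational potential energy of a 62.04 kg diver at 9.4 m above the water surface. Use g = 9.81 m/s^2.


PE = m * g * h
PE = 62.04 * 9.81 * 9.4
PE = 608.6124 * 9.4 = 5720.9566 J

5720.9566 J


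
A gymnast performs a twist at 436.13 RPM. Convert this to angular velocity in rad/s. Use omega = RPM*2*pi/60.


omega = RPM * 2 * pi / 60
omega = 436.13 * 2 * 3.14159 / 60
omega = 2740.2856 / 60 = 45.6714 rad/s

45.6714 rad/s


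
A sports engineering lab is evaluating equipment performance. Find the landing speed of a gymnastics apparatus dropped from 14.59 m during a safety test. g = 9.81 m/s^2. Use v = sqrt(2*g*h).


v = sqrt(2 * g * h)
v = sqrt(2 * 9.81 * 14.59)
v = sqrt(286.2558) = 16.9191 m/s

16.9191 m/s


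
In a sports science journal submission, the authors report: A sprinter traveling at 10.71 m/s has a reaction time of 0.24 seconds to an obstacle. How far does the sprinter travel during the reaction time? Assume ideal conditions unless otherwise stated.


d = v * t
d = 10.71 * 0.24
d = 2.5704 m

2.5704 m


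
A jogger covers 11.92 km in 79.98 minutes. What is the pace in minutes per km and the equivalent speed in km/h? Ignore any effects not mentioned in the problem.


Pace = time / distance = 79.98 min / 11.92 km = 6.7097 min/km
Speed = distance / time_in_hours = 11.92 / 1.333 hr
Speed = 8.9422 km/h

6.7097 min/km, 8.9422 km/h


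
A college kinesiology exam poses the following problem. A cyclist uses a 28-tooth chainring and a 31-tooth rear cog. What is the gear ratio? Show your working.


GR = front_teeth / rear_teeth
GR = 28 / 31
GR = 0.9032

0.9032


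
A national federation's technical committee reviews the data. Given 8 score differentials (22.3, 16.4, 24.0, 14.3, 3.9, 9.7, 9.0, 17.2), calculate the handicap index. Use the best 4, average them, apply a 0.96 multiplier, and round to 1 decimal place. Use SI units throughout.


All differentials: 22.3, 16.4, 24.0, 14.3, 3.9, 9.7, 9.0, 17.2
Sorted: 3.9, 9.0, 9.7, 14.3, 16.4, 17.2, 22.3, 24.0
Best 4: 3.9, 9.0, 9.7, 14.3
Average of best = 36.9 / 4 = 9.225
Raw index = 9.225 * 0.96 = 8.856
Handicap index = round(8.856, 1) = 8.9

8.9


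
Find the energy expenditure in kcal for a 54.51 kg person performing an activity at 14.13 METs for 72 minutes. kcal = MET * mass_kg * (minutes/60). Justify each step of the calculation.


kcal = MET * mass * time_hr
Convert time: 72 min = 1.2 hr
kcal = 14.13 * 54.51 * 1.2
kcal = 924.2716 kcal

924.2716 kcal


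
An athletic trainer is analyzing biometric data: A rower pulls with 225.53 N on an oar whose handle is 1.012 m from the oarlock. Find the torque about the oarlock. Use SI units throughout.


tau = F * d
tau = 225.53 * 1.012
tau = 228.2364 N*m

228.2364 N*m


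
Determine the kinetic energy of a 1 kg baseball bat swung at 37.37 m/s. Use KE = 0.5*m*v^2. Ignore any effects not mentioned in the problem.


KE = 0.5 * m * v^2
KE = 0.5 * 1 * 37.37^2
KE = 0.5 * 1 * 1396.5169 = 698.2584 J

698.2584 J


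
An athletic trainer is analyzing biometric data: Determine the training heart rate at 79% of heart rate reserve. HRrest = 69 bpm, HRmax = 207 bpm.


Target = HRrest + pct*(HRmax - HRrest)
Heart rate reserve = HRmax - HRrest = 207 - 69 = 138 bpm
Fraction = 79% = 0.79
Target = 69 + 0.79 * 138
Target = 69 + 109.02 = 178.02 bpm

178.02 bpm


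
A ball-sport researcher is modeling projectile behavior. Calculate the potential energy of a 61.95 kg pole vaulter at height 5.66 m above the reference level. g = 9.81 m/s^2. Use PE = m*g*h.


PE = m * g * h
PE = 61.95 * 9.81 * 5.66
PE = 607.7295 * 5.66 = 3439.749 J

3439.749 J


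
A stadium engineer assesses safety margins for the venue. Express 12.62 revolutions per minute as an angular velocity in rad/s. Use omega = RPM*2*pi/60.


omega = RPM * 2 * pi / 60
omega = 12.62 * 2 * 3.14159 / 60
omega = 79.2938 / 60 = 1.3216 rad/s

1.3216 rad/s


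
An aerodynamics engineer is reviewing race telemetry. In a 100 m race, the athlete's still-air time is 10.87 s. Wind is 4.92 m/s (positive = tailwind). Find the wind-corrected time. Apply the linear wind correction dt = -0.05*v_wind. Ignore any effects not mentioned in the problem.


dt = -0.05 * v_wind = -0.05 * 4.92 = -0.246 s
t_corrected = t_still + dt = 10.87 + (-0.246)
t_corrected = 10.624 s

10.624 s


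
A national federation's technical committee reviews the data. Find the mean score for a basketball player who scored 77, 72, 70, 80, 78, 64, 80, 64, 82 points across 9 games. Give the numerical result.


Average = sum / n
Sum = 667
Average = 667 / 9 = 74.1111

74.1111


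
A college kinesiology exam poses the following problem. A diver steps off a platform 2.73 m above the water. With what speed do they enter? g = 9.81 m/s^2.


v = sqrt(2 * g * h)
v = sqrt(2 * 9.81 * 2.73)
v = sqrt(53.5626) = 7.3186 m/s

7.3186 m/s


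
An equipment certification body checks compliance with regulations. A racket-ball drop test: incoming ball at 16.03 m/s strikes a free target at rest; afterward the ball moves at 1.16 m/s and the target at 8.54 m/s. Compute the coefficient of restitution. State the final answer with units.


e = (v2_after - v1_after) / (v1_before - v2_before)
Numerator = 8.54 - 1.16 = 7.38
Denominator = 16.03 - 0 = 16.03
e = 7.38 / 16.03 = 0.4604

0.4604


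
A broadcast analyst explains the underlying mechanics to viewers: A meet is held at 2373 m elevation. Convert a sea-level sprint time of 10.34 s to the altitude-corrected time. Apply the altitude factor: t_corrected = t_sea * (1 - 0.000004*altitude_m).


Correction factor = 1 - 0.000004 * 2373 = 0.990508
t_corrected = t_sea * factor = 10.34 * 0.990508
t_corrected = 10.2419 s

10.2419 s


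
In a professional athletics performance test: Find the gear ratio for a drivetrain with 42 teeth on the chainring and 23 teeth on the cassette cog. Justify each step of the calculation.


GR = front_teeth / rear_teeth
GR = 42 / 23
GR = 1.8261

1.8261


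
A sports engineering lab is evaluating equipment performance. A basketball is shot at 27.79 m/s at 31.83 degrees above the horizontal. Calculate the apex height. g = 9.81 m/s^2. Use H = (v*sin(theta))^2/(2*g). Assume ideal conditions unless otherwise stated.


H = (v*sin(theta))^2 / (2*g)
vy = v*sin(theta) = 27.79 * sin(31.83 deg) = 14.6565 m/s
H = vy^2 / (2*g) = 214.812 / (2*9.81)
H = 214.812 / 19.62 = 10.9486 m

10.9486 m


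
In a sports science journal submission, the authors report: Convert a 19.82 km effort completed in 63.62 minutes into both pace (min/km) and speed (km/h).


Pace = time / distance = 63.62 min / 19.82 km = 3.2099 min/km
Speed = distance / time_in_hours = 19.82 / 1.0603 hr
Speed = 18.6922 km/h

3.2099 min/km, 18.6922 km/h


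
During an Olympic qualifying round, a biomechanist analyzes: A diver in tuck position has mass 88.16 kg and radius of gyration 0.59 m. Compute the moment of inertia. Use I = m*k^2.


I = m * k^2
I = 88.16 * 0.59^2
I = 88.16 * 0.3481 = 30.6885 kg*m^2

30.6885 kg*m^2


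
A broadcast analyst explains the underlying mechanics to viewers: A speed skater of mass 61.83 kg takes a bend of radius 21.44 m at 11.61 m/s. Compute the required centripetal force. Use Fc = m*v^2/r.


Fc = m * v^2 / r
v^2 = 11.61^2 = 134.7921
Fc = 61.83 * 134.7921 / 21.44
Fc = 8334.1955 / 21.44 = 388.7218 N

388.7218 N


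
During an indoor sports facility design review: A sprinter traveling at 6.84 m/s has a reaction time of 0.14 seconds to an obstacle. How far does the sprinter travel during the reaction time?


d = v * t
d = 6.84 * 0.14
d = 0.9576 m

0.9576 m


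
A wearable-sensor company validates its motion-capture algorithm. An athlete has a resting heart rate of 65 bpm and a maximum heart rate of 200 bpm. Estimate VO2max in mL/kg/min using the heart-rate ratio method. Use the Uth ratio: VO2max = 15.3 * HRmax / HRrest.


VO2max = 15.3 * HRmax / HRrest
VO2max = 15.3 * 200 / 65
VO2max = 3060 / 65 = 47.0769 mL/kg/min

47.0769 mL/kg/min


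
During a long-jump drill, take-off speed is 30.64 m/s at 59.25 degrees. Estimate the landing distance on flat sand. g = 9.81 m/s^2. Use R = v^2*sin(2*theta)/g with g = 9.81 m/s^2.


R = v^2 * sin(2*theta) / g
Convert angle to radians: theta = 59.25 deg = 1.0341 rad
sin(2*theta) = sin(2.0682) = 0.8788
R = 30.64^2 * 0.8788 / 9.81
R = 938.8096 * 0.8788 / 9.81 = 84.1021 m

84.1021 m


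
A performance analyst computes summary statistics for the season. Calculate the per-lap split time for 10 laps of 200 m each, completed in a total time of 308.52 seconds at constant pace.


Split time = total_time / n_laps = 308.52 / 10
Split time = 30.852 s per lap

30.852 s


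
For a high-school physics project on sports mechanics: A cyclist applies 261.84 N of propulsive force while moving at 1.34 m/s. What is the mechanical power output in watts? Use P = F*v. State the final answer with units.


P = F * v
P = 261.84 * 1.34
P = 350.8656 W

350.8656 W


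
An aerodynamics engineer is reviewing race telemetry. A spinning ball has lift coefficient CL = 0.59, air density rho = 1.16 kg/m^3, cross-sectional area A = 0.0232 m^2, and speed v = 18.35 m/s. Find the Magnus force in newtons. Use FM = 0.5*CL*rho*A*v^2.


FM = 0.5 * CL * rho * A * v^2
FM = 0.5 * 0.59 * 1.16 * 0.0232 * 18.35^2
v^2 = 336.7225
FM = 0.5 * 0.59 * 1.16 * 0.0232 * 336.7225 = 2.6733 N

2.6733 N


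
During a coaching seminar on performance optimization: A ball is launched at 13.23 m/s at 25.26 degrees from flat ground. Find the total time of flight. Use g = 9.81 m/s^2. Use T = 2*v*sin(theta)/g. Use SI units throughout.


T = 2*v*sin(theta)/g
sin(theta) = sin(25.26 deg) = 0.4267
T = 2*13.23*0.4267 / 9.81
T = 11.2912 / 9.81 = 1.151 s

1.151 s


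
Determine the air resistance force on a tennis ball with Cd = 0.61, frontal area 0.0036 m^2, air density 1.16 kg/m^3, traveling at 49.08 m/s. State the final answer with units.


Fd = 0.5 * Cd * rho * A * v^2
Fd = 0.5 * 0.61 * 1.16 * 0.0036 * 49.08^2
v^2 = 2408.8464
Fd = 0.5 * 0.61 * 1.16 * 0.0036 * 2408.8464 = 3.0681 N

3.0681 N


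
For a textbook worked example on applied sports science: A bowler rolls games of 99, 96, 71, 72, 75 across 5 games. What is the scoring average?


Average = sum / n
Sum = 413
Average = 413 / 5 = 82.6

82.6


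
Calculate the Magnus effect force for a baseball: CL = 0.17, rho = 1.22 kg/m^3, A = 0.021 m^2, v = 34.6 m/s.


FM = 0.5 * CL * rho * A * v^2
FM = 0.5 * 0.17 * 1.22 * 0.021 * 34.6^2
v^2 = 1197.16
FM = 0.5 * 0.17 * 1.22 * 0.021 * 1197.16 = 2.6071 N

2.6071 N


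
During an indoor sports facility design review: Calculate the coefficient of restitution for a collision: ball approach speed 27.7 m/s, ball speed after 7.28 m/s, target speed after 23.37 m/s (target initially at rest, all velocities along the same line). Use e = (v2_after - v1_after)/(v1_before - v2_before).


e = (v2_after - v1_after) / (v1_before - v2_before)
Numerator = 23.37 - 7.28 = 16.09
Denominator = 27.7 - 0 = 27.7
e = 16.09 / 27.7 = 0.5809

0.5809


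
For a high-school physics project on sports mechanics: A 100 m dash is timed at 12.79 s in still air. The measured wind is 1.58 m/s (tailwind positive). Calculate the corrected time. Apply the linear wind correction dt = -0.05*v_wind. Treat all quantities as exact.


dt = -0.05 * v_wind = -0.05 * 1.58 = -0.079 s
t_corrected = t_still + dt = 12.79 + (-0.079)
t_corrected = 12.711 s

12.711 s


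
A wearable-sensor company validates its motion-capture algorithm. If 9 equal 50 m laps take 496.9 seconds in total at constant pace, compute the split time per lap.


Split time = total_time / n_laps = 496.9 / 9
Split time = 55.2111 s per lap

55.2111 s


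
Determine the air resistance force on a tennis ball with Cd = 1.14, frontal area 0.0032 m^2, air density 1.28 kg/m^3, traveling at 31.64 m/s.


Fd = 0.5 * Cd * rho * A * v^2
Fd = 0.5 * 1.14 * 1.28 * 0.0032 * 31.64^2
v^2 = 1001.0896
Fd = 0.5 * 1.14 * 1.28 * 0.0032 * 1001.0896 = 2.3373 N

2.3373 N


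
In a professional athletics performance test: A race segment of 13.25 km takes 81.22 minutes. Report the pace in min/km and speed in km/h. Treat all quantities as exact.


Pace = time / distance = 81.22 min / 13.25 km = 6.1298 min/km
Speed = distance / time_in_hours = 13.25 / 1.3537 hr
Speed = 9.7882 km/h

6.1298 min/km, 9.7882 km/h


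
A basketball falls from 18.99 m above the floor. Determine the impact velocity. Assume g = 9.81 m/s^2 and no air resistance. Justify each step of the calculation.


v = sqrt(2 * g * h)
v = sqrt(2 * 9.81 * 18.99)
v = sqrt(372.5838) = 19.3024 m/s

19.3024 m/s


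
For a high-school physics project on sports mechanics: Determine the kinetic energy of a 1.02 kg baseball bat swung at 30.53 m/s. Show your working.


KE = 0.5 * m * v^2
KE = 0.5 * 1.02 * 30.53^2
KE = 0.5 * 1.02 * 932.0809 = 475.3613 J

475.3613 J


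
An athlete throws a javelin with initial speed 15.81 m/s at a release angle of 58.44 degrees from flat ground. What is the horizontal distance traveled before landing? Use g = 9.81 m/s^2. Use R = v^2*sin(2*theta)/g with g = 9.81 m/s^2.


R = v^2 * sin(2*theta) / g
Convert angle to radians: theta = 58.44 deg = 1.02 rad
sin(2*theta) = sin(2.0399) = 0.892
R = 15.81^2 * 0.892 / 9.81
R = 249.9561 * 0.892 / 9.81 = 22.7268 m

22.7268 m


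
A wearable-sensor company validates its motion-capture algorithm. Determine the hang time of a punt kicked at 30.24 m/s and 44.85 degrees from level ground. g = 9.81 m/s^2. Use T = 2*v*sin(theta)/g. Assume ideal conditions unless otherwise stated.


T = 2*v*sin(theta)/g
sin(theta) = sin(44.85 deg) = 0.7053
T = 2*30.24*0.7053 / 9.81
T = 42.6537 / 9.81 = 4.348 s

4.348 s


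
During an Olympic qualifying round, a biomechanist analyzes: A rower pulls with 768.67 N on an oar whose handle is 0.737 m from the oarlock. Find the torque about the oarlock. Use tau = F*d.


tau = F * d
tau = 768.67 * 0.737
tau = 566.5098 N*m

566.5098 N*m


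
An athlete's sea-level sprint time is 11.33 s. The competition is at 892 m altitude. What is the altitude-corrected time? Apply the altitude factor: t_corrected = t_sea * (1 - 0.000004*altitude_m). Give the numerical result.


Correction factor = 1 - 0.000004 * 892 = 0.996432
t_corrected = t_sea * factor = 11.33 * 0.996432
t_corrected = 11.2896 s

11.2896 s


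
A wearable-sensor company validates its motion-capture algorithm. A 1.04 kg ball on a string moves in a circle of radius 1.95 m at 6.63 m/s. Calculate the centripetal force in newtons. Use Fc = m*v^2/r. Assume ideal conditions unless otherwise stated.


Fc = m * v^2 / r
v^2 = 6.63^2 = 43.9569
Fc = 1.04 * 43.9569 / 1.95
Fc = 45.7152 / 1.95 = 23.4437 N

23.4437 N


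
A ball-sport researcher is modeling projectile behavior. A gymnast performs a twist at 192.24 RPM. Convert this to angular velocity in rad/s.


omega = RPM * 2 * pi / 60
omega = 192.24 * 2 * 3.14159 / 60
omega = 1207.8795 / 60 = 20.1313 rad/s

20.1313 rad/s


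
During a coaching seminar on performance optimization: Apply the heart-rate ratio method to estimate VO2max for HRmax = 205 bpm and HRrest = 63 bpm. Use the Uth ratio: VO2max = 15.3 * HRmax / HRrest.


VO2max = 15.3 * HRmax / HRrest
VO2max = 15.3 * 205 / 63
VO2max = 3136.5 / 63 = 49.7857 mL/kg/min

49.7857 mL/kg/min


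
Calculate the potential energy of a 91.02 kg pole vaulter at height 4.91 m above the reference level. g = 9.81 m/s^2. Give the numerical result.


PE = m * g * h
PE = 91.02 * 9.81 * 4.91
PE = 892.9062 * 4.91 = 4384.1694 J

4384.1694 J


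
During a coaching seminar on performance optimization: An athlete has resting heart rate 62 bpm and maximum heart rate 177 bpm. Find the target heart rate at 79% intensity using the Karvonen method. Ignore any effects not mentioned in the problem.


Target = HRrest + pct*(HRmax - HRrest)
Heart rate reserve = HRmax - HRrest = 177 - 62 = 115 bpm
Fraction = 79% = 0.79
Target = 62 + 0.79 * 115
Target = 62 + 90.85 = 152.85 bpm

152.85 bpm


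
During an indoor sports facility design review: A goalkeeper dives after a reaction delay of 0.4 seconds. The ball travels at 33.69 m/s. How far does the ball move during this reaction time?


d = v * t
d = 33.69 * 0.4
d = 13.476 m

13.476 m


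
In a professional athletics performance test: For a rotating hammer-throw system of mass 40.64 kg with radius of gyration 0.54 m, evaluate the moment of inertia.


I = m * k^2
I = 40.64 * 0.54^2
I = 40.64 * 0.2916 = 11.8506 kg*m^2

11.8506 kg*m^2


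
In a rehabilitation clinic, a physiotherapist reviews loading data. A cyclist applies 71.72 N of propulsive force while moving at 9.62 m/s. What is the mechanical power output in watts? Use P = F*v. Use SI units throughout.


P = F * v
P = 71.72 * 9.62
P = 689.9464 W

689.9464 W


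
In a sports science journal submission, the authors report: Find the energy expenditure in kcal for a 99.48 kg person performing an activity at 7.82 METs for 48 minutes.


kcal = MET * mass * time_hr
Convert time: 48 min = 0.8 hr
kcal = 7.82 * 99.48 * 0.8
kcal = 622.3469 kcal

622.3469 kcal


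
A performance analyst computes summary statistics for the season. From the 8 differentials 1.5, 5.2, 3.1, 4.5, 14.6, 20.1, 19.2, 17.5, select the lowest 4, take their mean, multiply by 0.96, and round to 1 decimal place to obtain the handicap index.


All differentials: 1.5, 5.2, 3.1, 4.5, 14.6, 20.1, 19.2, 17.5
Sorted: 1.5, 3.1, 4.5, 5.2, 14.6, 17.5, 19.2, 20.1
Best 4: 1.5, 3.1, 4.5, 5.2
Average of best = 14.3 / 4 = 3.575
Raw index = 3.575 * 0.96 = 3.432
Handicap index = round(3.432, 1) = 3.4

3.4


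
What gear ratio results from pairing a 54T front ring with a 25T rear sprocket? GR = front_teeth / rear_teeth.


GR = front_teeth / rear_teeth
GR = 54 / 25
GR = 2.16

2.16


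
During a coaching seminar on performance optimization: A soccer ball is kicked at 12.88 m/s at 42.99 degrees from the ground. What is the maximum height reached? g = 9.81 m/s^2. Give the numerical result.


H = (v*sin(theta))^2 / (2*g)
vy = v*sin(theta) = 12.88 * sin(42.99 deg) = 8.7825 m/s
H = vy^2 / (2*g) = 77.1322 / (2*9.81)
H = 77.1322 / 19.62 = 3.9313 m

3.9313 m
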